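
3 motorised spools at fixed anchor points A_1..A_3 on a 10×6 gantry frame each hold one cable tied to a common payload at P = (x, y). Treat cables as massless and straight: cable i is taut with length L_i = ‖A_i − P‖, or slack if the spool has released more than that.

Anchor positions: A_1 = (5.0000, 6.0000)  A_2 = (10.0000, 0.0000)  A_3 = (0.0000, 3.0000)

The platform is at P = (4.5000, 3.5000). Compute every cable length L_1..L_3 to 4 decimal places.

cable 1: Δx=0.5000, Δy=2.5000; L_1 = √(Δx²+Δy²) = 2.5495
cable 2: Δx=5.5000, Δy=-3.5000; L_2 = √(Δx²+Δy²) = 6.5192
cable 3: Δx=-4.5000, Δy=-0.5000; L_3 = √(Δx²+Δy²) = 4.5277

(2.5495, 6.5192, 4.5277)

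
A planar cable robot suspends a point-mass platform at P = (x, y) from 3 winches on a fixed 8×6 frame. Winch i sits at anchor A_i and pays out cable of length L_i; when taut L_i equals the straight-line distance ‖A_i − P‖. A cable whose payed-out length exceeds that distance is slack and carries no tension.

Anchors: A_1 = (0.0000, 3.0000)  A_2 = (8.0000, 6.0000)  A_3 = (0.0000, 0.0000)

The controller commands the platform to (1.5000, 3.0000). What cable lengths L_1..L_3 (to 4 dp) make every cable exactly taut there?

(1.5000, 7.1589, 3.3541)

cable 1: Δx=-1.5000, Δy=0.0000; L_1 = √(Δx²+Δy²) = 1.5000
cable 2: Δx=6.5000, Δy=3.0000; L_2 = √(Δx²+Δy²) = 7.1589
cable 3: Δx=-1.5000, Δy=-3.0000; L_3 = √(Δx²+Δy²) = 3.3541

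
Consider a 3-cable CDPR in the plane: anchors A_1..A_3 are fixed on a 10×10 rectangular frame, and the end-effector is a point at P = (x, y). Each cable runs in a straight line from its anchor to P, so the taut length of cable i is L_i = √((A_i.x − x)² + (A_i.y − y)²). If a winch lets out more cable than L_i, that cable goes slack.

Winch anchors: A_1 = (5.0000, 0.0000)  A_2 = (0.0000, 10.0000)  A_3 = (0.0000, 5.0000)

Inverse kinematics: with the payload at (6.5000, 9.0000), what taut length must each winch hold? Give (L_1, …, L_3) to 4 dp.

L_1: Δ = A_1−P = (-1.5000, -9.0000) → ‖Δ‖ = √83.2500 = 9.1241
L_2: Δ = A_2−P = (-6.5000, 1.0000) → ‖Δ‖ = √43.2500 = 6.5765
L_3: Δ = A_3−P = (-6.5000, -4.0000) → ‖Δ‖ = √58.2500 = 7.6322

(9.1241, 6.5765, 7.6322)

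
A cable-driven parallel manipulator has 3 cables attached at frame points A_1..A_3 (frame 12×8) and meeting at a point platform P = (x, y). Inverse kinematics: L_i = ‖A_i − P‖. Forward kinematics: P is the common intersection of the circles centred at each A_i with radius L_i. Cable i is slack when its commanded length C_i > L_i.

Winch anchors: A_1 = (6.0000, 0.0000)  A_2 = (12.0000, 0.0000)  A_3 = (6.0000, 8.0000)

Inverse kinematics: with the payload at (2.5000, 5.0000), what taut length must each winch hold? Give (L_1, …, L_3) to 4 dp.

cable 1: Δx=3.5000, Δy=-5.0000; L_1 = √(Δx²+Δy²) = 6.1033
cable 2: Δx=9.5000, Δy=-5.0000; L_2 = √(Δx²+Δy²) = 10.7355
cable 3: Δx=3.5000, Δy=3.0000; L_3 = √(Δx²+Δy²) = 4.6098

(6.1033, 10.7355, 4.6098)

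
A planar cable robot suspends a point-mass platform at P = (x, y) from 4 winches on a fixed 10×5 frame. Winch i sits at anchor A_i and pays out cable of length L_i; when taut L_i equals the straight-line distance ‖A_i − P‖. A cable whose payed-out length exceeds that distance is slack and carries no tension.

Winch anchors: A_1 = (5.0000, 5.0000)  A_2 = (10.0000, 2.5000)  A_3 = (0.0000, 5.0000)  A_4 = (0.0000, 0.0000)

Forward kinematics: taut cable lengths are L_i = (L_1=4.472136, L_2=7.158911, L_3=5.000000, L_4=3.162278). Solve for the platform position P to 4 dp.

each cable: (A_i−P)·(A_i−P) = L_i²; let k_i = ‖A_i‖²−L_i²
k_1 = 25.0000+25.0000−20.0000 = 30.0000
row 1: -10.0000x + 5.0000y = -25.0000  (k_2=55.0000)
row 2: 10.0000x + 0.0000y = 30.0000  (k_3=0.0000)
row 3: 10.0000x + 10.0000y = 40.0000  (k_4=-10.0000)
Cramer on rows 1–2 → x = 3.0000, y = 1.0000
check cable 4: ‖A_4−P‖² = 10.0000 ≈ L_4² = 10.0000 ✓

(3.0000, 1.0000)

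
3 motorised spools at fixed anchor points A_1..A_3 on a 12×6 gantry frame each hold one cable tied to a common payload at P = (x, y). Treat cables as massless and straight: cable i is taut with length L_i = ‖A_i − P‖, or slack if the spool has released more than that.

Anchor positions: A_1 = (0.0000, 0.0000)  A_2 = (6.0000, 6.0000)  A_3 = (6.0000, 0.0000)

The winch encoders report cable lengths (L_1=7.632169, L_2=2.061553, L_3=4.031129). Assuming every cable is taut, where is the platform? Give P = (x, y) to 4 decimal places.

circle eqns → linear via eq_j − eq_1; set c_j = A_j·A_j − L_j²
c_1 = 0.0000+0.0000−58.2500 = -58.2500
-12.0000·x − 12.0000·y = c_1−c_2 = -126.0000
-12.0000·x + 0.0000·y = c_1−c_3 = -78.0000
solve first two rows → x=6.5000, y=4.0000

(6.5000, 4.0000)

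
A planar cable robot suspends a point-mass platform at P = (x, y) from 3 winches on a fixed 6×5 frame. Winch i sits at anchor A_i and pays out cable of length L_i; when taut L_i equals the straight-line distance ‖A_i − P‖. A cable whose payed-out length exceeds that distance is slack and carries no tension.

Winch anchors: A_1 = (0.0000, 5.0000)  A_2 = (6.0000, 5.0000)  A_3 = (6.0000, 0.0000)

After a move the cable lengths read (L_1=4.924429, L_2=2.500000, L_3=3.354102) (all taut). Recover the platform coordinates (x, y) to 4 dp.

each cable: (A_i−P)·(A_i−P) = L_i²; let q_i = ‖A_i‖²−L_i²
q_1 = 0.0000+25.0000−24.2500 = 0.7500
row 1: -12.0000x + 0.0000y = -54.0000  (q_2=54.7500)
row 2: -12.0000x + 10.0000y = -24.0000  (q_3=24.7500)
Cramer on rows 1–2 → x = 4.5000, y = 3.0000

(4.5000, 3.0000)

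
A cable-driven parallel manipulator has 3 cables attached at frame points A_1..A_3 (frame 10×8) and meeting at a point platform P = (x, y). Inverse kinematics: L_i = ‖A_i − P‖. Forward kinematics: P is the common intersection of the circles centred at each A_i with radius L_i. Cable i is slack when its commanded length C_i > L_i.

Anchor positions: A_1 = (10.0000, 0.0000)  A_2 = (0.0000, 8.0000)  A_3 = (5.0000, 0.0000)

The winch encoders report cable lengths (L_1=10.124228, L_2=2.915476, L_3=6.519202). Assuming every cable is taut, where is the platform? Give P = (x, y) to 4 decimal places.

(1.5000, 5.5000)

circle eqns → linear via eq_j − eq_1; set q_j = A_j·A_j − L_j²
q_1 = 100.0000+0.0000−102.5000 = -2.5000
20.0000·x − 16.0000·y = q_1−q_2 = -58.0000
10.0000·x + 0.0000·y = q_1−q_3 = 15.0000
solve first two rows → x=1.5000, y=5.5000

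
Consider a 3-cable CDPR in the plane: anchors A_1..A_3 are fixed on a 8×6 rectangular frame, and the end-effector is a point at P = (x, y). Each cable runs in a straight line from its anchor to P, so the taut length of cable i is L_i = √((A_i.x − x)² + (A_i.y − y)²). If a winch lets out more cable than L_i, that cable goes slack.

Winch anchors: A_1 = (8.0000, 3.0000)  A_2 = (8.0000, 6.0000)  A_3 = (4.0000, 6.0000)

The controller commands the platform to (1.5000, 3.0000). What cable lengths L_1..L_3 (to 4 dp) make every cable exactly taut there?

(6.5000, 7.1589, 3.9051)

L_1: Δ = A_1−P = (6.5000, 0.0000) → ‖Δ‖ = √42.2500 = 6.5000
L_2: Δ = A_2−P = (6.5000, 3.0000) → ‖Δ‖ = √51.2500 = 7.1589
L_3: Δ = A_3−P = (2.5000, 3.0000) → ‖Δ‖ = √15.2500 = 3.9051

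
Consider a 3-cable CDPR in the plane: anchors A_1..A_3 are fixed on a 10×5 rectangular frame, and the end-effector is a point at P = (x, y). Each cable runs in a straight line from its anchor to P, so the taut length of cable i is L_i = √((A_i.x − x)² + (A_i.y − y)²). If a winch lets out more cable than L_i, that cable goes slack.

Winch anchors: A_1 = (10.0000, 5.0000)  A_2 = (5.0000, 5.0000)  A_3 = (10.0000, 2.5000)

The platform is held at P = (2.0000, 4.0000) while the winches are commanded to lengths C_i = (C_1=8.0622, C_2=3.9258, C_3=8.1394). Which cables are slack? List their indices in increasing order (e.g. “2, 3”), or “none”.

cable 1: L_1 = ‖A_1−P‖ = 8.0623;  C_1 = 8.0622 → taut
cable 2: L_2 = ‖A_2−P‖ = 3.1623;  C_2 = 3.9258 → slack
cable 3: L_3 = ‖A_3−P‖ = 8.1394;  C_3 = 8.1394 → taut

2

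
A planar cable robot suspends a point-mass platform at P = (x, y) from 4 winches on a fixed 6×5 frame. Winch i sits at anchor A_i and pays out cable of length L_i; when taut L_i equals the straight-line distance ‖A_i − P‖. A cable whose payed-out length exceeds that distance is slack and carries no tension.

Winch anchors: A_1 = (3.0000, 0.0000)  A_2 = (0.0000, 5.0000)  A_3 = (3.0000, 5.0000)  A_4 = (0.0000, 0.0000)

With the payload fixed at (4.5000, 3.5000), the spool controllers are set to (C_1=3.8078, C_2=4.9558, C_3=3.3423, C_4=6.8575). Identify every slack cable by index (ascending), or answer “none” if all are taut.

2, 3, 4

cable 1: √((-1.5000)²+(-3.5000)²)=3.8079, C_1=3.8078: taut
cable 2: √((-4.5000)²+(1.5000)²)=4.7434, C_2=4.9558: slack
cable 3: √((-1.5000)²+(1.5000)²)=2.1213, C_3=3.3423: slack
cable 4: √((-4.5000)²+(-3.5000)²)=5.7009, C_4=6.8575: slack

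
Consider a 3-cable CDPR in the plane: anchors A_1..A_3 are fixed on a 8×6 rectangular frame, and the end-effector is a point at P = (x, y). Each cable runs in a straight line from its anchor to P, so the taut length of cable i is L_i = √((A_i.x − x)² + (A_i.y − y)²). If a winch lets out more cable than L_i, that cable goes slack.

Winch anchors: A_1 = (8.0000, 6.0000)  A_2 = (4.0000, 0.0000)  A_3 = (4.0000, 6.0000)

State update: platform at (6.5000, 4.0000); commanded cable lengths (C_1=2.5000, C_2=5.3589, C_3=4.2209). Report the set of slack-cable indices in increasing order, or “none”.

2, 3

cable 1: L_1 = ‖A_1−P‖ = 2.5000;  C_1 = 2.5000 → taut
cable 2: L_2 = ‖A_2−P‖ = 4.7170;  C_2 = 5.3589 → slack
cable 3: L_3 = ‖A_3−P‖ = 3.2016;  C_3 = 4.2209 → slack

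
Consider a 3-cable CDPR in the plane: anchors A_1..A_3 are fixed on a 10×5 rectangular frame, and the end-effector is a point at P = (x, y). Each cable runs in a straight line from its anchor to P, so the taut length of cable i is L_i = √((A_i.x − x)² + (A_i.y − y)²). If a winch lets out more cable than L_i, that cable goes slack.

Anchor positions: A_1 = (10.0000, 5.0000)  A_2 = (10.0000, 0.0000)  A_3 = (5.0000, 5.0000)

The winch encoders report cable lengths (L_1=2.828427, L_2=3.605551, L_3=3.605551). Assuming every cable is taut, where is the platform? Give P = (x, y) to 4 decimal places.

each cable: (A_i−P)·(A_i−P) = L_i²; let c_i = ‖A_i‖²−L_i²
c_1 = 100.0000+25.0000−8.0000 = 117.0000
row 1: 0.0000x + 10.0000y = 30.0000  (c_2=87.0000)
row 2: 10.0000x + 0.0000y = 80.0000  (c_3=37.0000)
Cramer on rows 1–2 → x = 8.0000, y = 3.0000

(8.0000, 3.0000)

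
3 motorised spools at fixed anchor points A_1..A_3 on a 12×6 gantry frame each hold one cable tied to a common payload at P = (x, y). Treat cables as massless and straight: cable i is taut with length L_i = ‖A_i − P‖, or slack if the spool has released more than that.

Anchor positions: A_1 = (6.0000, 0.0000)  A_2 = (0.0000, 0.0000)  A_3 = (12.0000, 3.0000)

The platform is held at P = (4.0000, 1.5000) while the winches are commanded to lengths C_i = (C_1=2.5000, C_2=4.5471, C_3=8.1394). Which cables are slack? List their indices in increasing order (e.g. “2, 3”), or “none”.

i=1: geometric 2.5000 vs commanded 2.5000 ⇒ taut
i=2: geometric 4.2720 vs commanded 4.5471 ⇒ slack
i=3: geometric 8.1394 vs commanded 8.1394 ⇒ taut

2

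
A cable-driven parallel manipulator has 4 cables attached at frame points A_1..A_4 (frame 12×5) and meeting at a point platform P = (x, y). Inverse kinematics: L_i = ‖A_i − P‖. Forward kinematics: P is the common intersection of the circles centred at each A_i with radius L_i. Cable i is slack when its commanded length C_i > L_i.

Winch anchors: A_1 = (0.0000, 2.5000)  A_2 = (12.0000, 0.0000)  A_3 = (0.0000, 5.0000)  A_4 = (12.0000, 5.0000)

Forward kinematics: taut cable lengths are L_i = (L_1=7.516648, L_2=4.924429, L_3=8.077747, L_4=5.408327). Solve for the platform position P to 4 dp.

expand ‖A_i−P‖²=L_i² and subtract eq 1 (c_i ≔ ‖A_i‖²−L_i²)
c_1 = 0.0000+6.2500−56.5000 = -50.2500
eq1−eq2 → [-24.0000  5.0000]·P = -170.0000
eq1−eq3 → [0.0000  -5.0000]·P = -10.0000
eq1−eq4 → [-24.0000  -5.0000]·P = -190.0000
2×2 solve → P = (7.5000, 2.0000)
check cable 4: ‖A_4−P‖² = 29.2500 ≈ L_4² = 29.2500 ✓

(7.5000, 2.0000)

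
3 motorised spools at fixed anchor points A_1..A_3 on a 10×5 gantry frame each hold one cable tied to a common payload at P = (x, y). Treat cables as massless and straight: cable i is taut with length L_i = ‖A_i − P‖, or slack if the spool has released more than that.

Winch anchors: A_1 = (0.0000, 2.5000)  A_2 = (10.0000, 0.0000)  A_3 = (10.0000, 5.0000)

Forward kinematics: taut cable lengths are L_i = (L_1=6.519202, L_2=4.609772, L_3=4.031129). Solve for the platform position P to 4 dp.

circle eqns → linear via eq_j − eq_1; set q_j = A_j·A_j − L_j²
q_1 = 0.0000+6.2500−42.5000 = -36.2500
-20.0000·x + 5.0000·y = q_1−q_2 = -115.0000
-20.0000·x − 5.0000·y = q_1−q_3 = -145.0000
solve first two rows → x=6.5000, y=3.0000

(6.5000, 3.0000)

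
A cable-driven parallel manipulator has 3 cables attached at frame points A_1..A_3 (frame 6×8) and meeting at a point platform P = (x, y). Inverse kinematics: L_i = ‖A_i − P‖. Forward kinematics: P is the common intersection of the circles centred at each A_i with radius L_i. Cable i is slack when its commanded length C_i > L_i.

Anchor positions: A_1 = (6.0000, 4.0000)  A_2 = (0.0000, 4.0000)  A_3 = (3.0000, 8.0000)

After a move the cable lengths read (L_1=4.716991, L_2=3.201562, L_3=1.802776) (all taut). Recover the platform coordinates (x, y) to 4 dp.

circle eqns → linear via eq_j − eq_1; set q_j = A_j·A_j − L_j²
q_1 = 36.0000+16.0000−22.2500 = 29.7500
12.0000·x + 0.0000·y = q_1−q_2 = 24.0000
6.0000·x − 8.0000·y = q_1−q_3 = -40.0000
solve first two rows → x=2.0000, y=6.5000

(2.0000, 6.5000)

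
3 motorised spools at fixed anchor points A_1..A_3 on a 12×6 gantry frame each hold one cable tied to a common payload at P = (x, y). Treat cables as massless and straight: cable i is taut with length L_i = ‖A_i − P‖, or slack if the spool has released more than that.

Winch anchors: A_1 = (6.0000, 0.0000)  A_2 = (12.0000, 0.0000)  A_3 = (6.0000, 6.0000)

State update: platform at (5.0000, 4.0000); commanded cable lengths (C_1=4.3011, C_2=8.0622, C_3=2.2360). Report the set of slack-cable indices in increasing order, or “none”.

i=1: geometric 4.1231 vs commanded 4.3011 ⇒ slack
i=2: geometric 8.0623 vs commanded 8.0622 ⇒ taut
i=3: geometric 2.2361 vs commanded 2.2360 ⇒ taut

1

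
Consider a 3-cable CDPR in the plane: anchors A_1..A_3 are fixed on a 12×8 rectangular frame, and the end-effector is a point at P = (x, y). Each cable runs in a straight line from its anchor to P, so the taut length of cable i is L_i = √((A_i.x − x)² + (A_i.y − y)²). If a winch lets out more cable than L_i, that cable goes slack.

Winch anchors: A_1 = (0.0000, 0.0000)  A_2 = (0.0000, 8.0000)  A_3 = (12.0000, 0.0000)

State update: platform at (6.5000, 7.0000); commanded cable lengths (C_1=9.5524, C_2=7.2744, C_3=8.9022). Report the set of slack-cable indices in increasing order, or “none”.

2

i=1: geometric 9.5525 vs commanded 9.5524 ⇒ taut
i=2: geometric 6.5765 vs commanded 7.2744 ⇒ slack
i=3: geometric 8.9022 vs commanded 8.9022 ⇒ taut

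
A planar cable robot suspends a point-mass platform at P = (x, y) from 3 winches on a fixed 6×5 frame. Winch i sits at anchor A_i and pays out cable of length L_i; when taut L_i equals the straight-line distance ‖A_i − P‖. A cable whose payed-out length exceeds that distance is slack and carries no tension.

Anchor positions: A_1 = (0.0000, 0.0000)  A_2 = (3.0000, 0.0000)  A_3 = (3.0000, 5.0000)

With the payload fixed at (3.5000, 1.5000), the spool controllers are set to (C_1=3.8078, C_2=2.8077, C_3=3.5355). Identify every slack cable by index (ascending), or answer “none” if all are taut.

2

cable 1: L_1 = ‖A_1−P‖ = 3.8079;  C_1 = 3.8078 → taut
cable 2: L_2 = ‖A_2−P‖ = 1.5811;  C_2 = 2.8077 → slack
cable 3: L_3 = ‖A_3−P‖ = 3.5355;  C_3 = 3.5355 → taut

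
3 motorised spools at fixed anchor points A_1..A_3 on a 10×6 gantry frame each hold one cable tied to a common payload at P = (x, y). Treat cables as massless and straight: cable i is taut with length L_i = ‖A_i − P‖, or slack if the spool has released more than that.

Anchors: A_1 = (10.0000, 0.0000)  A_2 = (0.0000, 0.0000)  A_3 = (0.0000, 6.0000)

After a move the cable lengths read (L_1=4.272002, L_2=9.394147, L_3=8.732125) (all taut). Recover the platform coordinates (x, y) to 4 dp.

(8.5000, 4.0000)

each cable: (A_i−P)·(A_i−P) = L_i²; let q_i = ‖A_i‖²−L_i²
q_1 = 100.0000+0.0000−18.2500 = 81.7500
row 1: 20.0000x + 0.0000y = 170.0000  (q_2=-88.2500)
row 2: 20.0000x − 12.0000y = 122.0000  (q_3=-40.2500)
Cramer on rows 1–2 → x = 8.5000, y = 4.0000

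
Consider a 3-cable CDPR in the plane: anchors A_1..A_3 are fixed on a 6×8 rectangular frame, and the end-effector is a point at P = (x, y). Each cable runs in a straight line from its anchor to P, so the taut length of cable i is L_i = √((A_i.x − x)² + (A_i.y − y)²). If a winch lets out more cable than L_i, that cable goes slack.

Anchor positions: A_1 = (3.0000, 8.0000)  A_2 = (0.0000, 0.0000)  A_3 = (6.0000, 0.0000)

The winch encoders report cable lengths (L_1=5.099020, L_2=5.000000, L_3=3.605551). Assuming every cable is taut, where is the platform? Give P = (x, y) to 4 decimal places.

each cable: (A_i−P)·(A_i−P) = L_i²; let c_i = ‖A_i‖²−L_i²
c_1 = 9.0000+64.0000−26.0000 = 47.0000
row 1: 6.0000x + 16.0000y = 72.0000  (c_2=-25.0000)
row 2: -6.0000x + 16.0000y = 24.0000  (c_3=23.0000)
Cramer on rows 1–2 → x = 4.0000, y = 3.0000

(4.0000, 3.0000)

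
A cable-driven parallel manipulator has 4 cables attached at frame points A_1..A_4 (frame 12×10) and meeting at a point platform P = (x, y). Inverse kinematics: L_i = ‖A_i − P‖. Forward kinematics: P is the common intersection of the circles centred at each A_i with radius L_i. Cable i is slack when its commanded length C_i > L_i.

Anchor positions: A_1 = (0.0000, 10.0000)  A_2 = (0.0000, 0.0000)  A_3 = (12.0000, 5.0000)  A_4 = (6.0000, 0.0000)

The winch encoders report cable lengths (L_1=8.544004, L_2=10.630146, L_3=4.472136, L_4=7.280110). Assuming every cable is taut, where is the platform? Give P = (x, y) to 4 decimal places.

(8.0000, 7.0000)

each cable: (A_i−P)·(A_i−P) = L_i²; let k_i = ‖A_i‖²−L_i²
k_1 = 0.0000+100.0000−73.0000 = 27.0000
row 1: 0.0000x + 20.0000y = 140.0000  (k_2=-113.0000)
row 2: -24.0000x + 10.0000y = -122.0000  (k_3=149.0000)
row 3: -12.0000x + 20.0000y = 44.0000  (k_4=-17.0000)
Cramer on rows 1–2 → x = 8.0000, y = 7.0000
check cable 4: ‖A_4−P‖² = 53.0000 ≈ L_4² = 53.0000 ✓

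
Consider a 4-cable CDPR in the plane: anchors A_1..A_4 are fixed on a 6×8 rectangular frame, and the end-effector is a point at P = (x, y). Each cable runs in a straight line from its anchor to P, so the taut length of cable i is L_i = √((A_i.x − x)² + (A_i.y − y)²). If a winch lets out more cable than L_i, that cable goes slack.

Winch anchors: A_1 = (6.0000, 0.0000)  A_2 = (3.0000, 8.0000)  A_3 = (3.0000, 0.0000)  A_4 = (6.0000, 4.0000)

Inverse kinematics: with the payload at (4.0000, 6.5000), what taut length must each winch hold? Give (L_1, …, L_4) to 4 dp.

L_1 = √((6.0000−4.0000)² + (0.0000−6.5000)²) = 6.8007
L_2 = √((3.0000−4.0000)² + (8.0000−6.5000)²) = 1.8028
L_3 = √((3.0000−4.0000)² + (0.0000−6.5000)²) = 6.5765
L_4 = √((6.0000−4.0000)² + (4.0000−6.5000)²) = 3.2016

(6.8007, 1.8028, 6.5765, 3.2016)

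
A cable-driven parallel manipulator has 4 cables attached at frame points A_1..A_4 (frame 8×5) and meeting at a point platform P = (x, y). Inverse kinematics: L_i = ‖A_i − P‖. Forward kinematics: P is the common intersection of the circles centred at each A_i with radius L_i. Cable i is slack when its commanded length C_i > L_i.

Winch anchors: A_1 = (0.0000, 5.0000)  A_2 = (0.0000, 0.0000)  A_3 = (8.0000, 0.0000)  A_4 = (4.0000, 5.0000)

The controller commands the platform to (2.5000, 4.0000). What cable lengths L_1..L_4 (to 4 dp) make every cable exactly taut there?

(2.6926, 4.7170, 6.8007, 1.8028)

cable 1: Δx=-2.5000, Δy=1.0000; L_1 = √(Δx²+Δy²) = 2.6926
cable 2: Δx=-2.5000, Δy=-4.0000; L_2 = √(Δx²+Δy²) = 4.7170
cable 3: Δx=5.5000, Δy=-4.0000; L_3 = √(Δx²+Δy²) = 6.8007
cable 4: Δx=1.5000, Δy=1.0000; L_4 = √(Δx²+Δy²) = 1.8028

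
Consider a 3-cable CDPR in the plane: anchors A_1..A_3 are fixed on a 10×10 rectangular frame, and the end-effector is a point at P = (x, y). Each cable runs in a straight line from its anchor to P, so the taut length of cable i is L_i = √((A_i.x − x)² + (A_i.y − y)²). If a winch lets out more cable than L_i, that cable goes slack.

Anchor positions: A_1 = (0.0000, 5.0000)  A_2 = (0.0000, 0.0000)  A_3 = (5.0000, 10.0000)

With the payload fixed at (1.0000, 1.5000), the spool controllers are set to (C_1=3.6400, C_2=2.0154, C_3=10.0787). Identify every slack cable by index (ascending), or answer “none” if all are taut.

i=1: geometric 3.6401 vs commanded 3.6400 ⇒ taut
i=2: geometric 1.8028 vs commanded 2.0154 ⇒ slack
i=3: geometric 9.3941 vs commanded 10.0787 ⇒ slack

2, 3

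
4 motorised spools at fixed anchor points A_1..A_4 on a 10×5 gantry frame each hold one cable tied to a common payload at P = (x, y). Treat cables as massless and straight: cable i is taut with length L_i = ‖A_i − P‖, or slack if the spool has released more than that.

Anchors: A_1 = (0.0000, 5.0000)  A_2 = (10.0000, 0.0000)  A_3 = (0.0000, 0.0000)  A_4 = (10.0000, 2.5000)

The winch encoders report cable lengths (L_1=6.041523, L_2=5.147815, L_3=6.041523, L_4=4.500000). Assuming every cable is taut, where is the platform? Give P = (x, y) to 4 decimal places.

(5.5000, 2.5000)

circle eqns → linear via eq_j − eq_1; set q_j = A_j·A_j − L_j²
q_1 = 0.0000+25.0000−36.5000 = -11.5000
-20.0000·x + 10.0000·y = q_1−q_2 = -85.0000
0.0000·x + 10.0000·y = q_1−q_3 = 25.0000
-20.0000·x + 5.0000·y = q_1−q_4 = -97.5000
solve first two rows → x=5.5000, y=2.5000
check cable 4: ‖A_4−P‖² = 20.2500 ≈ L_4² = 20.2500 ✓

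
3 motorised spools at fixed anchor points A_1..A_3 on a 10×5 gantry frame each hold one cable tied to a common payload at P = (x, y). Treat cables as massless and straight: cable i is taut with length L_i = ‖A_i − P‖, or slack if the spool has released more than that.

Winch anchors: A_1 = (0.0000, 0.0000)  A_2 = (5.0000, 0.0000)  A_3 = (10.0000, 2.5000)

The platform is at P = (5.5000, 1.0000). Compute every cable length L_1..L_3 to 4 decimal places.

L_1 = √((0.0000−5.5000)² + (0.0000−1.0000)²) = 5.5902
L_2 = √((5.0000−5.5000)² + (0.0000−1.0000)²) = 1.1180
L_3 = √((10.0000−5.5000)² + (2.5000−1.0000)²) = 4.7434

(5.5902, 1.1180, 4.7434)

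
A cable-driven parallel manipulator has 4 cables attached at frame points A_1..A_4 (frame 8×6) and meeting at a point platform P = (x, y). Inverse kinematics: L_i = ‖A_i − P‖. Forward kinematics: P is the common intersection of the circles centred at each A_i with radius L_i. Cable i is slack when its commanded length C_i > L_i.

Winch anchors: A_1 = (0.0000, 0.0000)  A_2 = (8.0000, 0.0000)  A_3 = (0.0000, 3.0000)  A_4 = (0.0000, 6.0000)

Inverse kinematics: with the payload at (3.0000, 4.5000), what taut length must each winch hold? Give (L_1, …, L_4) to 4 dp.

(5.4083, 6.7268, 3.3541, 3.3541)

cable 1: Δx=-3.0000, Δy=-4.5000; L_1 = √(Δx²+Δy²) = 5.4083
cable 2: Δx=5.0000, Δy=-4.5000; L_2 = √(Δx²+Δy²) = 6.7268
cable 3: Δx=-3.0000, Δy=-1.5000; L_3 = √(Δx²+Δy²) = 3.3541
cable 4: Δx=-3.0000, Δy=1.5000; L_4 = √(Δx²+Δy²) = 3.3541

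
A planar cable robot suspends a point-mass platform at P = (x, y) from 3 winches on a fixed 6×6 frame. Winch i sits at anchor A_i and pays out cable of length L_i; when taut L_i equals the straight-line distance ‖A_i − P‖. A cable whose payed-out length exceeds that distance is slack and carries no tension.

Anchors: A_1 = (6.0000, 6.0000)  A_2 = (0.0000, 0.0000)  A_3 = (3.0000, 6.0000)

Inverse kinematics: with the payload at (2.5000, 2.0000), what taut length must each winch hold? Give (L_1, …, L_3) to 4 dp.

(5.3151, 3.2016, 4.0311)

L_1: Δ = A_1−P = (3.5000, 4.0000) → ‖Δ‖ = √28.2500 = 5.3151
L_2: Δ = A_2−P = (-2.5000, -2.0000) → ‖Δ‖ = √10.2500 = 3.2016
L_3: Δ = A_3−P = (0.5000, 4.0000) → ‖Δ‖ = √16.2500 = 4.0311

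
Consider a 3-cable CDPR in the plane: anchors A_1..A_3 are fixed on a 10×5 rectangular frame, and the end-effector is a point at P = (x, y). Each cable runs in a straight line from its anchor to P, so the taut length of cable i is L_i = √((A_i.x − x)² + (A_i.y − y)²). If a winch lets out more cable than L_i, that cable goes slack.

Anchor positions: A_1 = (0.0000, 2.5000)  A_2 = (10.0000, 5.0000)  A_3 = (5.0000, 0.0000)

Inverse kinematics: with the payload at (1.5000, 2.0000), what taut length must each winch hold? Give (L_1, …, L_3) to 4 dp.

(1.5811, 9.0139, 4.0311)

L_1 = √((0.0000−1.5000)² + (2.5000−2.0000)²) = 1.5811
L_2 = √((10.0000−1.5000)² + (5.0000−2.0000)²) = 9.0139
L_3 = √((5.0000−1.5000)² + (0.0000−2.0000)²) = 4.0311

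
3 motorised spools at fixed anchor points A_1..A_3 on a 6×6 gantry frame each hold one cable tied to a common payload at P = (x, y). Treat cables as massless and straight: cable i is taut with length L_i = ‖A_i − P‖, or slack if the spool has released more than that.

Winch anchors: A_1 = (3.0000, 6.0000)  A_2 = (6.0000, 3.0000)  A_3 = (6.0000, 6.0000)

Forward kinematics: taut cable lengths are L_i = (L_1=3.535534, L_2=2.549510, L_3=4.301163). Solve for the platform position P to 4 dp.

(3.5000, 2.5000)

circle eqns → linear via eq_j − eq_1; set c_j = A_j·A_j − L_j²
c_1 = 9.0000+36.0000−12.5000 = 32.5000
-6.0000·x + 6.0000·y = c_1−c_2 = -6.0000
-6.0000·x + 0.0000·y = c_1−c_3 = -21.0000
solve first two rows → x=3.5000, y=2.5000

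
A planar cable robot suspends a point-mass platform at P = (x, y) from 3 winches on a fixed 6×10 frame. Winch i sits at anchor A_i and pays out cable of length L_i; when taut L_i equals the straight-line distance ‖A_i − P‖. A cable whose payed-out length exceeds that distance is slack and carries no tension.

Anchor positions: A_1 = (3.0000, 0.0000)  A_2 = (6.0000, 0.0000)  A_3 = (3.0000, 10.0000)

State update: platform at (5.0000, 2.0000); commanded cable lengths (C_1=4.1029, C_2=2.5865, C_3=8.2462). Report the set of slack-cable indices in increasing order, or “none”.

cable 1: L_1 = ‖A_1−P‖ = 2.8284;  C_1 = 4.1029 → slack
cable 2: L_2 = ‖A_2−P‖ = 2.2361;  C_2 = 2.5865 → slack
cable 3: L_3 = ‖A_3−P‖ = 8.2462;  C_3 = 8.2462 → taut

1, 2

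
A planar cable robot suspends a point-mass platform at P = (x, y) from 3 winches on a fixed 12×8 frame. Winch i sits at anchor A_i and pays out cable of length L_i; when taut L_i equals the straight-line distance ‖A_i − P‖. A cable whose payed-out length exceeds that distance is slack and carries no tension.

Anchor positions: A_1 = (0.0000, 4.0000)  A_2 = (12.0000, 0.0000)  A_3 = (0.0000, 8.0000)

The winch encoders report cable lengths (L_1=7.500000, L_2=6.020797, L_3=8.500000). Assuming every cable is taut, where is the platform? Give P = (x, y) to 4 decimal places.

expand ‖A_i−P‖²=L_i² and subtract eq 1 (c_i ≔ ‖A_i‖²−L_i²)
c_1 = 0.0000+16.0000−56.2500 = -40.2500
eq1−eq2 → [-24.0000  8.0000]·P = -148.0000
eq1−eq3 → [0.0000  -8.0000]·P = -32.0000
2×2 solve → P = (7.5000, 4.0000)

(7.5000, 4.0000)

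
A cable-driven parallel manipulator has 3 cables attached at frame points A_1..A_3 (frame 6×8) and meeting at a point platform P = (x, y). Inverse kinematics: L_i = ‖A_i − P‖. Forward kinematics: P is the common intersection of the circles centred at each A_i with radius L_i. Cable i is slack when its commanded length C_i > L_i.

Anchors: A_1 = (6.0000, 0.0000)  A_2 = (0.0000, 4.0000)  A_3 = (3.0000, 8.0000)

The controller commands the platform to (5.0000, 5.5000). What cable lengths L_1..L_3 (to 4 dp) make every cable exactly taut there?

L_1 = √((6.0000−5.0000)² + (0.0000−5.5000)²) = 5.5902
L_2 = √((0.0000−5.0000)² + (4.0000−5.5000)²) = 5.2202
L_3 = √((3.0000−5.0000)² + (8.0000−5.5000)²) = 3.2016

(5.5902, 5.2202, 3.2016)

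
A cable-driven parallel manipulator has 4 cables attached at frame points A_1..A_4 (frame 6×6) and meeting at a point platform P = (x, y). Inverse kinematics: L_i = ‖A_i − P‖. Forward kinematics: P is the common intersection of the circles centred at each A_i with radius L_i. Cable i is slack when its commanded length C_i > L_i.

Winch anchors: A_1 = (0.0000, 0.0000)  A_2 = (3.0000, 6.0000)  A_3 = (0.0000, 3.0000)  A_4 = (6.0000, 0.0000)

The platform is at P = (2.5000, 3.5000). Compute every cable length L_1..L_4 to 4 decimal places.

(4.3012, 2.5495, 2.5495, 4.9497)

cable 1: Δx=-2.5000, Δy=-3.5000; L_1 = √(Δx²+Δy²) = 4.3012
cable 2: Δx=0.5000, Δy=2.5000; L_2 = √(Δx²+Δy²) = 2.5495
cable 3: Δx=-2.5000, Δy=-0.5000; L_3 = √(Δx²+Δy²) = 2.5495
cable 4: Δx=3.5000, Δy=-3.5000; L_4 = √(Δx²+Δy²) = 4.9497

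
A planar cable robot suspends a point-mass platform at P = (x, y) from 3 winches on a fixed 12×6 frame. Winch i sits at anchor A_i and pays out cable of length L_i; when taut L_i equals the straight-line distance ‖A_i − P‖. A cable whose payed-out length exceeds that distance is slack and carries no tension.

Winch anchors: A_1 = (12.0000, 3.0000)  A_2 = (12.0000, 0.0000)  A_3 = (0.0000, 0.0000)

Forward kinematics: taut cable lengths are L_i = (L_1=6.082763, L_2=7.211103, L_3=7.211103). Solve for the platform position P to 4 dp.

(6.0000, 4.0000)

circle eqns → linear via eq_j − eq_1; set c_j = A_j·A_j − L_j²
c_1 = 144.0000+9.0000−37.0000 = 116.0000
0.0000·x + 6.0000·y = c_1−c_2 = 24.0000
24.0000·x + 6.0000·y = c_1−c_3 = 168.0000
solve first two rows → x=6.0000, y=4.0000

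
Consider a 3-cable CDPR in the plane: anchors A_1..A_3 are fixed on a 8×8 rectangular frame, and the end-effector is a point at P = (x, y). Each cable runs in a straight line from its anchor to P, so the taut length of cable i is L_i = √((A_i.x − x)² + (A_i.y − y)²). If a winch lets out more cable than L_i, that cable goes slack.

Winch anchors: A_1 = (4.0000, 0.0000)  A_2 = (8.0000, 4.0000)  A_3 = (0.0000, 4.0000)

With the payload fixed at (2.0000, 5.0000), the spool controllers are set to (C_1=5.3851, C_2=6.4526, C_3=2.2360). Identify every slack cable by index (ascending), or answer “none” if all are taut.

cable 1: √((2.0000)²+(-5.0000)²)=5.3852, C_1=5.3851: taut
cable 2: √((6.0000)²+(-1.0000)²)=6.0828, C_2=6.4526: slack
cable 3: √((-2.0000)²+(-1.0000)²)=2.2361, C_3=2.2360: taut

2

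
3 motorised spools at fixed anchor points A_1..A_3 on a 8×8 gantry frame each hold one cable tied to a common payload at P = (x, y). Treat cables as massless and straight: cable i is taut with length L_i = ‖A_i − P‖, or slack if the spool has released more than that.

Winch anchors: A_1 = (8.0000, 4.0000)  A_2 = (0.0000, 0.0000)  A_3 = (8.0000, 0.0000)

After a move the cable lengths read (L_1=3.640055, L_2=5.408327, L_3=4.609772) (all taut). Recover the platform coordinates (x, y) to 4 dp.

each cable: (A_i−P)·(A_i−P) = L_i²; let c_i = ‖A_i‖²−L_i²
c_1 = 64.0000+16.0000−13.2500 = 66.7500
row 1: 16.0000x + 8.0000y = 96.0000  (c_2=-29.2500)
row 2: 0.0000x + 8.0000y = 24.0000  (c_3=42.7500)
Cramer on rows 1–2 → x = 4.5000, y = 3.0000

(4.5000, 3.0000)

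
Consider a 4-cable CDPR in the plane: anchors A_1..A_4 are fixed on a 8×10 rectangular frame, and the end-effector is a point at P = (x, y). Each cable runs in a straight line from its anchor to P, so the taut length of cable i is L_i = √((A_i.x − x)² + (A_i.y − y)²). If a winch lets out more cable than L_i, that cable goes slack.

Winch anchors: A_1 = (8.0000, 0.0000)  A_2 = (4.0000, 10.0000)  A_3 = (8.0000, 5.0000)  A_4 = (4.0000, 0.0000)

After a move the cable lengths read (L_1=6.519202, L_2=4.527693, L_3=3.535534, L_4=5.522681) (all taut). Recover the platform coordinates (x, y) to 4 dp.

circle eqns → linear via eq_j − eq_1; set q_j = A_j·A_j − L_j²
q_1 = 64.0000+0.0000−42.5000 = 21.5000
8.0000·x − 20.0000·y = q_1−q_2 = -74.0000
0.0000·x − 10.0000·y = q_1−q_3 = -55.0000
8.0000·x + 0.0000·y = q_1−q_4 = 36.0000
solve first two rows → x=4.5000, y=5.5000
check cable 4: ‖A_4−P‖² = 30.5000 ≈ L_4² = 30.5000 ✓

(4.5000, 5.5000)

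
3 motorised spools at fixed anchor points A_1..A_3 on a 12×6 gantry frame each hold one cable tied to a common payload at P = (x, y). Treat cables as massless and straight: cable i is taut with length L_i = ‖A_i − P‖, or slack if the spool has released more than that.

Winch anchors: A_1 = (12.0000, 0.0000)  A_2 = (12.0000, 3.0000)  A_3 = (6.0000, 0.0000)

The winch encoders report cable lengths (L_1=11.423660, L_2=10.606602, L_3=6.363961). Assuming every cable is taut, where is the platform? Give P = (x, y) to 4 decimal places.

(1.5000, 4.5000)

expand ‖A_i−P‖²=L_i² and subtract eq 1 (k_i ≔ ‖A_i‖²−L_i²)
k_1 = 144.0000+0.0000−130.5000 = 13.5000
eq1−eq2 → [0.0000  -6.0000]·P = -27.0000
eq1−eq3 → [12.0000  0.0000]·P = 18.0000
2×2 solve → P = (1.5000, 4.5000)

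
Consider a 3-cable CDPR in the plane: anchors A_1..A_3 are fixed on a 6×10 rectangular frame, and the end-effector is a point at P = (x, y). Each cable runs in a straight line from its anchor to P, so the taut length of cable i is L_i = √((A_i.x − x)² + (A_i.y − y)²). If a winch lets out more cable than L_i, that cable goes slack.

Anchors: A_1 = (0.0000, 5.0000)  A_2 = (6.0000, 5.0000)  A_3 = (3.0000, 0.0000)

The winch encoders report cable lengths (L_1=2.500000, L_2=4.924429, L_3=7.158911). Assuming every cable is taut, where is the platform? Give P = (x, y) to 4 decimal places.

(1.5000, 7.0000)

circle eqns → linear via eq_j − eq_1; set k_j = A_j·A_j − L_j²
k_1 = 0.0000+25.0000−6.2500 = 18.7500
-12.0000·x + 0.0000·y = k_1−k_2 = -18.0000
-6.0000·x + 10.0000·y = k_1−k_3 = 61.0000
solve first two rows → x=1.5000, y=7.0000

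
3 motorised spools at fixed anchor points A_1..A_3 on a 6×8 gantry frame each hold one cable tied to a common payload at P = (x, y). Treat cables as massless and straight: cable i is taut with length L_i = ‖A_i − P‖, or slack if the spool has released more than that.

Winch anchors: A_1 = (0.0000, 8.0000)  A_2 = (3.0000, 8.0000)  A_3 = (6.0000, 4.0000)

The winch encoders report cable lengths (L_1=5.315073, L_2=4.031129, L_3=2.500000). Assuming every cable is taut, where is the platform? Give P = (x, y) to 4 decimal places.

circle eqns → linear via eq_j − eq_1; set k_j = A_j·A_j − L_j²
k_1 = 0.0000+64.0000−28.2500 = 35.7500
-6.0000·x + 0.0000·y = k_1−k_2 = -21.0000
-12.0000·x + 8.0000·y = k_1−k_3 = -10.0000
solve first two rows → x=3.5000, y=4.0000

(3.5000, 4.0000)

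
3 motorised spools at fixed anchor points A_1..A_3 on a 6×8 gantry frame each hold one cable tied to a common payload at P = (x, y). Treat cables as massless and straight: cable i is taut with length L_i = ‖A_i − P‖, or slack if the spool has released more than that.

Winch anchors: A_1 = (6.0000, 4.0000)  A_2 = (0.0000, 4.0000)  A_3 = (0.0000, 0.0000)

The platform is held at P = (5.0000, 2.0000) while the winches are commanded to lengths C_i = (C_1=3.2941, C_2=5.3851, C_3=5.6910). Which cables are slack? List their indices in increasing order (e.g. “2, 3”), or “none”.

1, 3

cable 1: √((1.0000)²+(2.0000)²)=2.2361, C_1=3.2941: slack
cable 2: √((-5.0000)²+(2.0000)²)=5.3852, C_2=5.3851: taut
cable 3: √((-5.0000)²+(-2.0000)²)=5.3852, C_3=5.6910: slack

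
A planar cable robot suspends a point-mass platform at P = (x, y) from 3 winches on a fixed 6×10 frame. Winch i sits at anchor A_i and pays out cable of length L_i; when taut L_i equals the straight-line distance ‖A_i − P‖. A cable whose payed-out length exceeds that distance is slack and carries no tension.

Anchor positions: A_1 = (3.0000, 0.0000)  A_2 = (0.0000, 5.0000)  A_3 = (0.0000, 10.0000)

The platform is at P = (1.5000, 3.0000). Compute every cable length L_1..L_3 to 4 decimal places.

(3.3541, 2.5000, 7.1589)

L_1 = √((3.0000−1.5000)² + (0.0000−3.0000)²) = 3.3541
L_2 = √((0.0000−1.5000)² + (5.0000−3.0000)²) = 2.5000
L_3 = √((0.0000−1.5000)² + (10.0000−3.0000)²) = 7.1589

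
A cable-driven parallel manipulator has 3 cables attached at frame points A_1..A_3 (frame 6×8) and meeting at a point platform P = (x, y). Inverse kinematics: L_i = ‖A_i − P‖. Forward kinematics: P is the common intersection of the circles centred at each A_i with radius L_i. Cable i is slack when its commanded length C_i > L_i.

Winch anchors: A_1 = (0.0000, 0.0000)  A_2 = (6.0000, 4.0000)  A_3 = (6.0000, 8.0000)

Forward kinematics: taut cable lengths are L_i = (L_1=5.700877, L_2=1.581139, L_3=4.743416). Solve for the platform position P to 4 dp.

(4.5000, 3.5000)

expand ‖A_i−P‖²=L_i² and subtract eq 1 (c_i ≔ ‖A_i‖²−L_i²)
c_1 = 0.0000+0.0000−32.5000 = -32.5000
eq1−eq2 → [-12.0000  -8.0000]·P = -82.0000
eq1−eq3 → [-12.0000  -16.0000]·P = -110.0000
2×2 solve → P = (4.5000, 3.5000)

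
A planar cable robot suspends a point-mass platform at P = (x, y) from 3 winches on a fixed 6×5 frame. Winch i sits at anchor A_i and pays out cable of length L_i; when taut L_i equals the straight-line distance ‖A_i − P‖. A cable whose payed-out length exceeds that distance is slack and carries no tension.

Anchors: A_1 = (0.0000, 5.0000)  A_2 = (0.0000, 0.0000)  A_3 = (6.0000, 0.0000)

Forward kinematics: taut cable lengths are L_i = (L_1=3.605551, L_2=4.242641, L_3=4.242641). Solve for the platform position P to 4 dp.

each cable: (A_i−P)·(A_i−P) = L_i²; let c_i = ‖A_i‖²−L_i²
c_1 = 0.0000+25.0000−13.0000 = 12.0000
row 1: 0.0000x + 10.0000y = 30.0000  (c_2=-18.0000)
row 2: -12.0000x + 10.0000y = -6.0000  (c_3=18.0000)
Cramer on rows 1–2 → x = 3.0000, y = 3.0000

(3.0000, 3.0000)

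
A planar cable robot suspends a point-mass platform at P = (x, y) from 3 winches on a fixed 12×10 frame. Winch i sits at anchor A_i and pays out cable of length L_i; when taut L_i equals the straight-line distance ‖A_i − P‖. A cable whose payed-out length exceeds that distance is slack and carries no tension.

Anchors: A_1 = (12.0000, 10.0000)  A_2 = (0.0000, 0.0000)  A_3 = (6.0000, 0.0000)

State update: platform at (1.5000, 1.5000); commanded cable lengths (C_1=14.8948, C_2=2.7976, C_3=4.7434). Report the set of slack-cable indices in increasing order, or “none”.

i=1: geometric 13.5093 vs commanded 14.8948 ⇒ slack
i=2: geometric 2.1213 vs commanded 2.7976 ⇒ slack
i=3: geometric 4.7434 vs commanded 4.7434 ⇒ taut

1, 2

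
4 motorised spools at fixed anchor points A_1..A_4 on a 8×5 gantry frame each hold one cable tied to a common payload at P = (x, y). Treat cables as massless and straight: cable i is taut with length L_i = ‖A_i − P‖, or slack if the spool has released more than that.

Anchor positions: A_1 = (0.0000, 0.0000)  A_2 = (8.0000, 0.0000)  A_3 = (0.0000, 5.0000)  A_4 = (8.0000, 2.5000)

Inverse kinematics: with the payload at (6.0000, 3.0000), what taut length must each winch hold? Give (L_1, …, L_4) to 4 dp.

(6.7082, 3.6056, 6.3246, 2.0616)

cable 1: Δx=-6.0000, Δy=-3.0000; L_1 = √(Δx²+Δy²) = 6.7082
cable 2: Δx=2.0000, Δy=-3.0000; L_2 = √(Δx²+Δy²) = 3.6056
cable 3: Δx=-6.0000, Δy=2.0000; L_3 = √(Δx²+Δy²) = 6.3246
cable 4: Δx=2.0000, Δy=-0.5000; L_4 = √(Δx²+Δy²) = 2.0616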